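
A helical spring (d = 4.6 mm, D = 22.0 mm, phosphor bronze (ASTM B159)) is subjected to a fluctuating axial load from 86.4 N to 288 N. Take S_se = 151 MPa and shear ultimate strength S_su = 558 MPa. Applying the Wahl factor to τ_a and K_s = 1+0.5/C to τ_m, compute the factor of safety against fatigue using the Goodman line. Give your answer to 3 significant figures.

C = D/d = 22.0/4.6 = 4.7826; K_W = (4C−1)/(4C−4)+0.615/C = 1.3269; K_s = 1+0.5/C = 1.1045
F_a = (F_max−F_min)/2 = 100.8 N; F_m = (F_max+F_min)/2 = 187.2 N
τ_a = K_W·8F_aD/(πd³) = 1.3269 × 58.016 = 76.98 MPa
τ_m = K_s·8F_mD/(πd³) = 1.1045 × 107.74 = 119.01 MPa
Goodman: 1/n_f = τ_a/S_se + τ_m/S_su = 76.98/151 + 119.01/558 = 0.50980 + 0.21328 = 0.72308
n_f = 1/0.72308 = 1.383

1.38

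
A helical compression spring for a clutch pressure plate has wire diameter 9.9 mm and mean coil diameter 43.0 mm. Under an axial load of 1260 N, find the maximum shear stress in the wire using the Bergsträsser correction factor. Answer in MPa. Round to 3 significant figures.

192 MPa

Spring index C = D/d = 43.0/9.9 = 4.3434
K_B = (4C+2)/(4C−3) = 19.374/14.374 = 1.3479
τ₀ = 8FD/(πd³) = 8·1260·43.0/(π·9.9³) = 433440/3048.3 = 142.19 MPa
τ_max = K·τ₀ = 1.3479 × 142.19 = 191.65 MPa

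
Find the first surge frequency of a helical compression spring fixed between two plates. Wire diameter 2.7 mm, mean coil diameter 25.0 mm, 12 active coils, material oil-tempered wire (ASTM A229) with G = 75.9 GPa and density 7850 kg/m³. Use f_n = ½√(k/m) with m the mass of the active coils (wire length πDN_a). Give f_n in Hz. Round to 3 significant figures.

k = Gd⁴/(8D³N_a) = (75.9×10³)(2.7⁴)/(8·25.0³·12) = 2.6891 N/mm = 2689.1 N/m
Wire length L = πDN_a = π·25.0·12 = 942.48 mm
m = ρ·(πd²/4)·L = 7850 × 5.7256×10⁻⁶ m² × 0.94248 m = 0.04236 kg
f_n = ½√(k/m) = 0.5·√(2689.1/0.04236) = 0.5·√(63482) = 125.98 Hz

126 Hz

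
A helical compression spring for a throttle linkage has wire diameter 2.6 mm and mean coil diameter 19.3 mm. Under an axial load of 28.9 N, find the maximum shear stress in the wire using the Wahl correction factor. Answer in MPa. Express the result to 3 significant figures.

Spring index C = D/d = 19.3/2.6 = 7.4231
K_W = (4C−1)/(4C−4) + 0.615/C = 28.692/25.692 + 0.0828 = 1.1996
τ₀ = 8FD/(πd³) = 8·28.9·19.3/(π·2.6³) = 4462.16/55.217 = 80.812 MPa
τ_max = K·τ₀ = 1.1996 × 80.812 = 96.943 MPa

96.9 MPa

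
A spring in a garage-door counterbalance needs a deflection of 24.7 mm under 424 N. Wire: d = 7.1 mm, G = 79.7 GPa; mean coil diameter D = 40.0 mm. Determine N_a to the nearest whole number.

23

Required rate k = F/δ = 424/24.7 = 17.166 N/mm
N_a = Gd⁴/(8D³k) = (79.7×10³ × 7.1⁴)/(8 × 40.0³ × 17.166)
    = 2.02531e+08 / 8.78899e+06 = 23.04 → 23 coils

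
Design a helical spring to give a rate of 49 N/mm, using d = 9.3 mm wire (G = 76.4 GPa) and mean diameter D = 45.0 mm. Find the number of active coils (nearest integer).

16

N_a = Gd⁴/(8D³k) = (76.4×10³ × 9.3⁴)/(8 × 45.0³ × 49)
    = 5.71512e+08 / 3.5721e+07 = 16 → 16 coils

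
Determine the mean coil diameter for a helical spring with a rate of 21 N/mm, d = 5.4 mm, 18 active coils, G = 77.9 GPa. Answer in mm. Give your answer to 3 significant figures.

D = (Gd⁴/(8N_a·k))^(1/3) = (77.9×10³·5.4⁴/(8·18·21))^(1/3)
  = (21904.4)^(1/3) = 27.9797 mm

28.0 mm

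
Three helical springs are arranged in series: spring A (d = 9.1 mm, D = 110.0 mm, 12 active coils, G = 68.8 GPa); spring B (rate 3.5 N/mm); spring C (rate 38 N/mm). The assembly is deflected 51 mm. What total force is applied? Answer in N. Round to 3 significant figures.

k_A = Gd⁴/(8D³N_a) = (68.8×10³)(9.1⁴)/(8·110.0³·12) = 3.6924 N/mm
Series: 1/k_eq = 1/3.6924 + 1/3.5 + 1/38 = 0.58286; k_eq = 1.7157 N/mm
F = k_eq·δ = 1.7157·51 = 87.5 N

87.5 N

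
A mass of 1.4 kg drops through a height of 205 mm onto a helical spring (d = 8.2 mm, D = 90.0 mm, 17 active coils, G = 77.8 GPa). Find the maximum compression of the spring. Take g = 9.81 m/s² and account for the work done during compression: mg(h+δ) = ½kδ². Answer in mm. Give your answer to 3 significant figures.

43.9 mm

k = Gd⁴/(8D³N_a) = (77.8×10³)(8.2⁴)/(8·90.0³·17) = 3.5479 N/mm
W = mg = 1.4 × 9.81 = 13.734 N
½kδ² − Wδ − Wh = 0 → δ = (W + √(W² + 2kWh))/k
δ = (13.734 + √(188.62 + 19977.9))/3.5479 = (13.734 + 142.01)/3.5479 = 43.897 mm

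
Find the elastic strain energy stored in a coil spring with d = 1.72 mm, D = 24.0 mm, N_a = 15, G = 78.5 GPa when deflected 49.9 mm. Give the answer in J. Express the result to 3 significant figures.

k = Gd⁴/(8D³N_a) = (78.5×10³)(1.72⁴)/(8·24.0³·15) = 0.41416 N/mm
U = ½kδ² = 0.5 × 0.41416 × 49.9² = 515.63 N·mm = 0.51563 J

0.516 J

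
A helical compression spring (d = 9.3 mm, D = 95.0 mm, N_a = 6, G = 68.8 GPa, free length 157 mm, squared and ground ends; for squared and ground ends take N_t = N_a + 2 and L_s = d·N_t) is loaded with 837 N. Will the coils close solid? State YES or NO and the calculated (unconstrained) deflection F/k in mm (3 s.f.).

NO, δ = 66.9 mm

k = Gd⁴/(8D³N_a) = (68.8×10³)(9.3⁴)/(8·95.0³·6) = 12.506 N/mm
N_t = 8; L_s = 9.3·8 = 74.4 mm; δ_solid = L₀ − L_s = 157 − 74.4 = 82.6 mm
δ = F/k = 837/12.506 = 66.929 mm
δ < δ_solid → spring does not go solid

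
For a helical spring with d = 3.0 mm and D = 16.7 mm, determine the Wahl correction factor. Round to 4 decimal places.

1.2747

C = D/d = 16.7/3.0 = 5.5667
K_W = (4C−1)/(4C−4) + 0.615/C = 21.267/18.267 + 0.1105 = 1.2747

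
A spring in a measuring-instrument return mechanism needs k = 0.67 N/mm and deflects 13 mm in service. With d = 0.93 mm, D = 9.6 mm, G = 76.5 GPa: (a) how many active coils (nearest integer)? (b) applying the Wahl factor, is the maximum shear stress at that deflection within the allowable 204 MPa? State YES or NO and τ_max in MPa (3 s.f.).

N_a = Gd⁴/(8D³k) = (76.5×10³)(0.93⁴)/(8·9.6³·0.67) = 12.07 → N_a = 12
Actual rate k = Gd⁴/(8D³·12) = 0.67376 N/mm
Working load F = kδ = 0.67376·13 = 8.7589 N
C = 9.6/0.93 = 10.3226; K_W = (4C−1)/(4C−4)+0.615/C = 1.1400
τ_max = K_W·8FD/(πd³) = 1.1400·266.2 = 303.48 MPa
τ_max > 204 MPa → exceeds allowable

(a) 12 coils; (b) NO, τ_max = 303 MPa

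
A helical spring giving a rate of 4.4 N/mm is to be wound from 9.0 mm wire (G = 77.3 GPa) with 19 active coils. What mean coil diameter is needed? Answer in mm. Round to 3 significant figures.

D = (Gd⁴/(8N_a·k))^(1/3) = (77.3×10³·9.0⁴/(8·19·4.4))^(1/3)
  = (758321)^(1/3) = 91.1908 mm

91.2 mm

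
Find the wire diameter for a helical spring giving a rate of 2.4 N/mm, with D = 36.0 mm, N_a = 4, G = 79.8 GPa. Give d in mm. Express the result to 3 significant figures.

2.59 mm

d = (8D³N_a·k / G)^(1/4) = (8·36.0³·4·2.4 / (79.8×10³))^0.25
  = (44.902)^0.25 = 2.5886 mm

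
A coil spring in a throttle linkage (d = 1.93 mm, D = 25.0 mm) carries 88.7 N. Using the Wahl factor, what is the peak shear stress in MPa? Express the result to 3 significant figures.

Spring index C = D/d = 25.0/1.93 = 12.9534
K_W = (4C−1)/(4C−4) + 0.615/C = 50.813/47.813 + 0.0475 = 1.1102
τ₀ = 8FD/(πd³) = 8·88.7·25.0/(π·1.93³) = 17740/22.585 = 785.47 MPa
τ_max = K·τ₀ = 1.1102 × 785.47 = 872.05 MPa

872 MPa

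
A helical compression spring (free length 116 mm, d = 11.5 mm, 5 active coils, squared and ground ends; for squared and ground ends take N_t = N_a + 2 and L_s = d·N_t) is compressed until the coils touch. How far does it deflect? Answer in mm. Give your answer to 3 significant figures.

N_t = 7; L_s = 11.5·7 = 80.5 mm
δ_solid = L₀ − L_s = 116 − 80.5 = 35.5 mm

35.5 mm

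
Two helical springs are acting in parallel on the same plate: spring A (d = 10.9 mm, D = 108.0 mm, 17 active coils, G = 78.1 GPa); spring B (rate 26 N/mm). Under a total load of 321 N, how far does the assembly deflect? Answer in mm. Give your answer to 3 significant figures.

k_A = Gd⁴/(8D³N_a) = (78.1×10³)(10.9⁴)/(8·108.0³·17) = 6.435 N/mm
Parallel: k_eq = 6.435 + 26 = 32.435 N/mm
δ = F/k_eq = 321/32.435 = 9.8967 mm

9.90 mm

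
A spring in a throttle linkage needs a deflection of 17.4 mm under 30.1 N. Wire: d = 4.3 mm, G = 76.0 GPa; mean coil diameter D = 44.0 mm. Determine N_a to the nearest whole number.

22

Required rate k = F/δ = 30.1/17.4 = 1.7299 N/mm
N_a = Gd⁴/(8D³k) = (76.0×10³ × 4.3⁴)/(8 × 44.0³ × 1.7299)
    = 2.59829e+07 / 1.17887e+06 = 22.04 → 22 coils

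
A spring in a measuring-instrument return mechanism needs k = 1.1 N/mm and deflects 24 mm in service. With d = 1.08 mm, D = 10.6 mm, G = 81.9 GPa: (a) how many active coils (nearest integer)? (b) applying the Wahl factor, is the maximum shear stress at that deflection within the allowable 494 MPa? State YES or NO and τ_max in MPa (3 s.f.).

(a) 11 coils; (b) NO, τ_max = 627 MPa

N_a = Gd⁴/(8D³k) = (81.9×10³)(1.08⁴)/(8·10.6³·1.1) = 10.63 → N_a = 11
Actual rate k = Gd⁴/(8D³·11) = 1.0631 N/mm
Working load F = kδ = 1.0631·24 = 25.515 N
C = 10.6/1.08 = 9.8148; K_W = (4C−1)/(4C−4)+0.615/C = 1.1477
τ_max = K_W·8FD/(πd³) = 1.1477·546.72 = 627.49 MPa
τ_max > 494 MPa → exceeds allowable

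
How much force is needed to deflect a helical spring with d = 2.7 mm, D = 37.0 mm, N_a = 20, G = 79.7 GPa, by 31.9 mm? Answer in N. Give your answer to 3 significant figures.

k = Gd⁴/(8D³N_a) = (79.7×10³)(2.7⁴)/(8·37.0³·20) = 0.52262 N/mm
F = k·δ = 0.52262 × 31.9 = 16.672 N

16.7 N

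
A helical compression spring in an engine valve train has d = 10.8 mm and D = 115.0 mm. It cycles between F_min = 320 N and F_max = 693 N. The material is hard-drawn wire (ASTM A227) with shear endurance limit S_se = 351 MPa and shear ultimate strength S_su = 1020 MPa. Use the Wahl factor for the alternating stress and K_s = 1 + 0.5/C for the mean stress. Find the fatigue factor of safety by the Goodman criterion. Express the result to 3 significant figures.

3.83

C = D/d = 115.0/10.8 = 10.6481; K_W = (4C−1)/(4C−4)+0.615/C = 1.1355; K_s = 1+0.5/C = 1.0470
F_a = (F_max−F_min)/2 = 186.5 N; F_m = (F_max+F_min)/2 = 506.5 N
τ_a = K_W·8F_aD/(πd³) = 1.1355 × 43.356 = 49.23 MPa
τ_m = K_s·8F_mD/(πd³) = 1.0470 × 117.75 = 123.27 MPa
Goodman: 1/n_f = τ_a/S_se + τ_m/S_su = 49.23/351 + 123.27/1020 = 0.14026 + 0.12086 = 0.26111
n_f = 1/0.26111 = 3.83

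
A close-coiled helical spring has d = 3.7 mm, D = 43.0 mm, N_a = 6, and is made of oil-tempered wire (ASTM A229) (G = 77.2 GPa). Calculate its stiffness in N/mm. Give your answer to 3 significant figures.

3.79 N/mm

k = Gd⁴/(8D³N_a) = (77.2×10³ × 3.7⁴) / (8 × 43.0³ × 6)
  = 1.44685e+07 / 3.81634e+06 = 3.7912 N/mm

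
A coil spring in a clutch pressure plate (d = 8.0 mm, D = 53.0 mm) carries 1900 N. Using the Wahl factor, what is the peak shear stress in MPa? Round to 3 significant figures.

614 MPa

Spring index C = D/d = 53.0/8.0 = 6.6250
K_W = (4C−1)/(4C−4) + 0.615/C = 25.500/22.500 + 0.0928 = 1.2262
τ₀ = 8FD/(πd³) = 8·1900·53.0/(π·8.0³) = 805600/1608.5 = 500.84 MPa
τ_max = K·τ₀ = 1.2262 × 500.84 = 614.11 MPa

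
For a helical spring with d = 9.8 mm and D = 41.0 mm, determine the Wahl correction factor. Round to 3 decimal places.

C = D/d = 41.0/9.8 = 4.1837
K_W = (4C−1)/(4C−4) + 0.615/C = 15.735/12.735 + 0.1470 = 1.3826

1.383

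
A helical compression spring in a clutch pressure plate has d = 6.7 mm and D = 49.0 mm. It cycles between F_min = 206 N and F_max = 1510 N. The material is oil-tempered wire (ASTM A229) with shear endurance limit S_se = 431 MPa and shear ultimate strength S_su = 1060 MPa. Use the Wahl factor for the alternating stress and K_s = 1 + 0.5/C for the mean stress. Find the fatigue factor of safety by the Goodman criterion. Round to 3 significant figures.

C = D/d = 49.0/6.7 = 7.3134; K_W = (4C−1)/(4C−4)+0.615/C = 1.2029; K_s = 1+0.5/C = 1.0684
F_a = (F_max−F_min)/2 = 652 N; F_m = (F_max+F_min)/2 = 858 N
τ_a = K_W·8F_aD/(πd³) = 1.2029 × 270.5 = 325.37 MPa
τ_m = K_s·8F_mD/(πd³) = 1.0684 × 355.96 = 380.29 MPa
Goodman: 1/n_f = τ_a/S_se + τ_m/S_su = 325.37/431 + 380.29/1060 = 0.75493 + 0.35877 = 1.1137
n_f = 1/1.1137 = 0.8979

0.898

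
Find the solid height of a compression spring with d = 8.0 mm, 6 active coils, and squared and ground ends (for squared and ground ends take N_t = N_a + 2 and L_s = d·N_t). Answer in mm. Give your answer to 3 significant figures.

squared and ground ends: N_t = N_a + 2 = 6 + 2 = 8
L_s = d·N_t = 8.0 × 8 = 64 mm

64.0 mm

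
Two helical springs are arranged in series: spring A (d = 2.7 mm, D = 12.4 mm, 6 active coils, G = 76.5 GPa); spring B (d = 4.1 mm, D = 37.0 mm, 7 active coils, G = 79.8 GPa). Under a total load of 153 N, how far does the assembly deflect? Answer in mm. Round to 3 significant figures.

k_A = Gd⁴/(8D³N_a) = (76.5×10³)(2.7⁴)/(8·12.4³·6) = 44.423 N/mm
k_B = Gd⁴/(8D³N_a) = (79.8×10³)(4.1⁴)/(8·37.0³·7) = 7.9496 N/mm
Series: 1/k_eq = 1/44.423 + 1/7.9496 = 0.1483; k_eq = 6.7429 N/mm
δ = F/k_eq = 153/6.7429 = 22.69 mm

22.7 mm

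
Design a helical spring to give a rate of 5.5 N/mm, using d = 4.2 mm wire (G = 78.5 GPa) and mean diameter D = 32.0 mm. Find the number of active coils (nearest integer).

17

N_a = Gd⁴/(8D³k) = (78.5×10³ × 4.2⁴)/(8 × 32.0³ × 5.5)
    = 2.44268e+07 / 1.44179e+06 = 16.94 → 17 coils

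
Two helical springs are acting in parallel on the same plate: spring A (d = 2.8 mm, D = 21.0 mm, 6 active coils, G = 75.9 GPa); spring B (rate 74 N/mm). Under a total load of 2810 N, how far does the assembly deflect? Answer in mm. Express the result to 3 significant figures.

33.3 mm

k_A = Gd⁴/(8D³N_a) = (75.9×10³)(2.8⁴)/(8·21.0³·6) = 10.495 N/mm
Parallel: k_eq = 10.495 + 74 = 84.495 N/mm
δ = F/k_eq = 2810/84.495 = 33.256 mm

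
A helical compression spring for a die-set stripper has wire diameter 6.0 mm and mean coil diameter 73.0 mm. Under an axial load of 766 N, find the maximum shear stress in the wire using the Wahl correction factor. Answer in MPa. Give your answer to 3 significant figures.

737 MPa

Spring index C = D/d = 73.0/6.0 = 12.1667
K_W = (4C−1)/(4C−4) + 0.615/C = 47.667/44.667 + 0.0505 = 1.1177
τ₀ = 8FD/(πd³) = 8·766·73.0/(π·6.0³) = 447344/678.58 = 659.23 MPa
τ_max = K·τ₀ = 1.1177 × 659.23 = 736.83 MPa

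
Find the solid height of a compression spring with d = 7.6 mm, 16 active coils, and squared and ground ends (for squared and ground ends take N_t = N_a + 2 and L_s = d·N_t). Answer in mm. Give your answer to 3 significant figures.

squared and ground ends: N_t = N_a + 2 = 16 + 2 = 18
L_s = d·N_t = 7.6 × 18 = 136.8 mm

137 mm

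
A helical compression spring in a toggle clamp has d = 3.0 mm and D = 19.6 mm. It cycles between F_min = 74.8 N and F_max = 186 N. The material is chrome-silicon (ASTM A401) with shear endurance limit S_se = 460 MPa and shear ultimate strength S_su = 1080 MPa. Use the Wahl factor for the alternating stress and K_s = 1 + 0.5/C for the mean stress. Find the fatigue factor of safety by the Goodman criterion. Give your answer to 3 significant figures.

1.94

C = D/d = 19.6/3.0 = 6.5333; K_W = (4C−1)/(4C−4)+0.615/C = 1.2297; K_s = 1+0.5/C = 1.0765
F_a = (F_max−F_min)/2 = 55.6 N; F_m = (F_max+F_min)/2 = 130.4 N
τ_a = K_W·8F_aD/(πd³) = 1.2297 × 102.78 = 126.39 MPa
τ_m = K_s·8F_mD/(πd³) = 1.0765 × 241.05 = 259.5 MPa
Goodman: 1/n_f = τ_a/S_se + τ_m/S_su = 126.39/460 + 259.5/1080 = 0.27475 + 0.24028 = 0.51503
n_f = 1/0.51503 = 1.942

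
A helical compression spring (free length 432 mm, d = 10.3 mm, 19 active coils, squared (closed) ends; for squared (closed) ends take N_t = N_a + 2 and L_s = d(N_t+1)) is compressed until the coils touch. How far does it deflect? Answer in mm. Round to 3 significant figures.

205 mm

N_t = 21; L_s = 10.3·22 = 226.6 mm
δ_solid = L₀ − L_s = 432 − 226.6 = 205.4 mm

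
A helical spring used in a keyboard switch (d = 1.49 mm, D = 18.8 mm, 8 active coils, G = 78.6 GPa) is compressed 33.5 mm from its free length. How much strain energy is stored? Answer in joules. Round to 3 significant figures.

0.511 J

k = Gd⁴/(8D³N_a) = (78.6×10³)(1.49⁴)/(8·18.8³·8) = 0.91099 N/mm
U = ½kδ² = 0.5 × 0.91099 × 33.5² = 511.18 N·mm = 0.51118 J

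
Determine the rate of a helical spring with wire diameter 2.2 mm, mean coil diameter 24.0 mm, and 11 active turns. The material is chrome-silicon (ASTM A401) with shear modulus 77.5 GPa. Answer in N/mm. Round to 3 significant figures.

1.49 N/mm

k = Gd⁴/(8D³N_a) = (77.5×10³ × 2.2⁴) / (8 × 24.0³ × 11)
  = 1.81548e+06 / 1.21651e+06 = 1.4924 N/mm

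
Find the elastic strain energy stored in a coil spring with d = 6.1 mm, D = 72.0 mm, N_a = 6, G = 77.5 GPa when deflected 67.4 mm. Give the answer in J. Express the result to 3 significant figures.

k = Gd⁴/(8D³N_a) = (77.5×10³)(6.1⁴)/(8·72.0³·6) = 5.9894 N/mm
U = ½kδ² = 0.5 × 5.9894 × 67.4² = 13604 N·mm = 13.604 J

13.6 J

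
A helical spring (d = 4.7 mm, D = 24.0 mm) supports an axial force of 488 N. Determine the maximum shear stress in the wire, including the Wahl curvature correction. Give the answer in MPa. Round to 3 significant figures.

Spring index C = D/d = 24.0/4.7 = 5.1064
K_W = (4C−1)/(4C−4) + 0.615/C = 19.426/16.426 + 0.1204 = 1.3031
τ₀ = 8FD/(πd³) = 8·488·24.0/(π·4.7³) = 93696/326.17 = 287.26 MPa
τ_max = K·τ₀ = 1.3031 × 287.26 = 374.32 MPa

374 MPa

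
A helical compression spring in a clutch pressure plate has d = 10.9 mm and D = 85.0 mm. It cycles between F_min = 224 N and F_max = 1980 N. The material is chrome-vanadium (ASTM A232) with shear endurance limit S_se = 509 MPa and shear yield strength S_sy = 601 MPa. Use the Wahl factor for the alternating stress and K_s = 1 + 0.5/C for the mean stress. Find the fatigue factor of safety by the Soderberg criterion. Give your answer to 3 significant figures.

1.49

C = D/d = 85.0/10.9 = 7.7982; K_W = (4C−1)/(4C−4)+0.615/C = 1.1892; K_s = 1+0.5/C = 1.0641
F_a = (F_max−F_min)/2 = 878 N; F_m = (F_max+F_min)/2 = 1102 N
τ_a = K_W·8F_aD/(πd³) = 1.1892 × 146.75 = 174.51 MPa
τ_m = K_s·8F_mD/(πd³) = 1.0641 × 184.19 = 196 MPa
Soderberg: 1/n_f = τ_a/S_se + τ_m/S_sy = 174.51/509 + 196/601 = 0.34285 + 0.32612 = 0.66897
n_f = 1/0.66897 = 1.495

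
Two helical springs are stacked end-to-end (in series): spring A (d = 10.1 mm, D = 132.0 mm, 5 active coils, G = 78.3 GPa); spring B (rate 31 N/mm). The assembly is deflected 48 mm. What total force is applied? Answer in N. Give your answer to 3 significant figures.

331 N

k_A = Gd⁴/(8D³N_a) = (78.3×10³)(10.1⁴)/(8·132.0³·5) = 8.8566 N/mm
Series: 1/k_eq = 1/8.8566 + 1/31 = 0.14517; k_eq = 6.8885 N/mm
F = k_eq·δ = 6.8885·48 = 330.65 N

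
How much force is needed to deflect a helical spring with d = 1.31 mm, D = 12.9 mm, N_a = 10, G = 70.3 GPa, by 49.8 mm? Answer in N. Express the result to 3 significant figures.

k = Gd⁴/(8D³N_a) = (70.3×10³)(1.31⁴)/(8·12.9³·10) = 1.2055 N/mm
F = k·δ = 1.2055 × 49.8 = 60.036 N

60.0 N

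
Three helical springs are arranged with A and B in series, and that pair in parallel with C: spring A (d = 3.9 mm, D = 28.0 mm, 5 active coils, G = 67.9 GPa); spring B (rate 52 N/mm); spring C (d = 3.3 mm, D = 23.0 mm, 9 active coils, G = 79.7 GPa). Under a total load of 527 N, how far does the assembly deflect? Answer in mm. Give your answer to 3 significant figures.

k_A = Gd⁴/(8D³N_a) = (67.9×10³)(3.9⁴)/(8·28.0³·5) = 17.889 N/mm
k_C = Gd⁴/(8D³N_a) = (79.7×10³)(3.3⁴)/(8·23.0³·9) = 10.789 N/mm
Springs A,B series: k_AB = 1/(1/17.889+1/52) = 13.31 N/mm; parallel with C: k_eq = 13.31+10.789 = 24.1 N/mm
δ = F/k_eq = 527/24.1 = 21.868 mm

21.9 mm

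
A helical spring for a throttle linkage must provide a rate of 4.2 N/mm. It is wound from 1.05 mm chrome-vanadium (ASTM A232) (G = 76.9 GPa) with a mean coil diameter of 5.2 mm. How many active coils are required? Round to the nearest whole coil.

20

N_a = Gd⁴/(8D³k) = (76.9×10³ × 1.05⁴)/(8 × 5.2³ × 4.2)
    = 93472.4 / 4724.43 = 19.78 → 20 coils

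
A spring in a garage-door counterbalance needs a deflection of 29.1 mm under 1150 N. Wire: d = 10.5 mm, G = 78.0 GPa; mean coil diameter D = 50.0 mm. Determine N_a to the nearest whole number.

Required rate k = F/δ = 1150/29.1 = 39.519 N/mm
N_a = Gd⁴/(8D³k) = (78.0×10³ × 10.5⁴)/(8 × 50.0³ × 39.519)
    = 9.48095e+08 / 3.95189e+07 = 23.99 → 24 coils

24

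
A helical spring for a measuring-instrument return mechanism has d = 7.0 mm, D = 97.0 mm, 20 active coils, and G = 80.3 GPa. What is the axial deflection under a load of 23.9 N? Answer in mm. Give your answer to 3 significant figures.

18.1 mm

k = Gd⁴/(8D³N_a) = (80.3×10³)(7.0⁴)/(8·97.0³·20) = 1.3203 N/mm
δ = F/k = 23.9 / 1.3203 = 18.102 mm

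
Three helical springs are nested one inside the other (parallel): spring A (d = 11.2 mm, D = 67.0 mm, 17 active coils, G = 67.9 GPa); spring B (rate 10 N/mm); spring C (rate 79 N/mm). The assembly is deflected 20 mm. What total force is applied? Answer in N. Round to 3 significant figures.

k_A = Gd⁴/(8D³N_a) = (67.9×10³)(11.2⁴)/(8·67.0³·17) = 26.12 N/mm
Parallel: k_eq = 26.12 + 10 + 79 = 115.12 N/mm
F = k_eq·δ = 115.12·20 = 2302.4 N

2300 N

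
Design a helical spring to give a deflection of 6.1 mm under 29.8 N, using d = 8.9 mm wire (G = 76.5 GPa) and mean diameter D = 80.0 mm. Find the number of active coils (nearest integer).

24

Required rate k = F/δ = 29.8/6.1 = 4.8852 N/mm
N_a = Gd⁴/(8D³k) = (76.5×10³ × 8.9⁴)/(8 × 80.0³ × 4.8852)
    = 4.79978e+08 / 2.001e+07 = 23.99 → 24 coils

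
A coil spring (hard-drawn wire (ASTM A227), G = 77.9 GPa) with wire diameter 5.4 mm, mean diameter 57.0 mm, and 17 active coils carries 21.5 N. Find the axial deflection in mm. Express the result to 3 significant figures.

8.18 mm

k = Gd⁴/(8D³N_a) = (77.9×10³)(5.4⁴)/(8·57.0³·17) = 2.63 N/mm
δ = F/k = 21.5 / 2.63 = 8.175 mm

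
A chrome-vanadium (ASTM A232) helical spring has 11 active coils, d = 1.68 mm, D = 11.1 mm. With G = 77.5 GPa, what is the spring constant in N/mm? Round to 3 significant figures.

5.13 N/mm

k = Gd⁴/(8D³N_a) = (77.5×10³ × 1.68⁴) / (8 × 11.1³ × 11)
  = 617360 / 120352 = 5.1296 N/mm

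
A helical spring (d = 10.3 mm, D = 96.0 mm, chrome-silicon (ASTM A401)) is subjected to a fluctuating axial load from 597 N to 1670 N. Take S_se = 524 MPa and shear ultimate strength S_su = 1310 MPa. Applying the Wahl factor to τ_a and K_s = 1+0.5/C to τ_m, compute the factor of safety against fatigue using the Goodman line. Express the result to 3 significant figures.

C = D/d = 96.0/10.3 = 9.3204; K_W = (4C−1)/(4C−4)+0.615/C = 1.1561; K_s = 1+0.5/C = 1.0536
F_a = (F_max−F_min)/2 = 536.5 N; F_m = (F_max+F_min)/2 = 1133.5 N
τ_a = K_W·8F_aD/(πd³) = 1.1561 × 120.02 = 138.76 MPa
τ_m = K_s·8F_mD/(πd³) = 1.0536 × 253.58 = 267.19 MPa
Goodman: 1/n_f = τ_a/S_se + τ_m/S_su = 138.76/524 + 267.19/1310 = 0.26482 + 0.20396 = 0.46877
n_f = 1/0.46877 = 2.133

2.13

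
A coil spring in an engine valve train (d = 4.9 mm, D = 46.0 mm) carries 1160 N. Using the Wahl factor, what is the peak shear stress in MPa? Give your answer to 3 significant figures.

1330 MPa

Spring index C = D/d = 46.0/4.9 = 9.3878
K_W = (4C−1)/(4C−4) + 0.615/C = 36.551/33.551 + 0.0655 = 1.1549
τ₀ = 8FD/(πd³) = 8·1160·46.0/(π·4.9³) = 426880/369.61 = 1155 MPa
τ_max = K·τ₀ = 1.1549 × 1155 = 1333.9 MPa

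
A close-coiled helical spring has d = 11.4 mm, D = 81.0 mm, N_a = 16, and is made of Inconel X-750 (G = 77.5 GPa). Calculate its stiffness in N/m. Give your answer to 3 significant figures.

k = Gd⁴/(8D³N_a) = (77.5×10³ × 11.4⁴) / (8 × 81.0³ × 16)
  = 1.30894e+09 / 6.80244e+07 = 19.242 N/mm = 19242 N/m

19200 N/m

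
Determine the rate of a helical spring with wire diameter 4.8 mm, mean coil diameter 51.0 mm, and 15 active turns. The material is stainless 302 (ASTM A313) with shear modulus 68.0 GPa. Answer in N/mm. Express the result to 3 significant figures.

2.27 N/mm

k = Gd⁴/(8D³N_a) = (68.0×10³ × 4.8⁴) / (8 × 51.0³ × 15)
  = 3.60972e+07 / 1.59181e+07 = 2.2677 N/mm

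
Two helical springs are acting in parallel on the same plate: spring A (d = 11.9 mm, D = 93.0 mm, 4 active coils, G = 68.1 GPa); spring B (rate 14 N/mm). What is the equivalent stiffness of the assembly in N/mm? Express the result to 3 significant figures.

67.1 N/mm

k_A = Gd⁴/(8D³N_a) = (68.1×10³)(11.9⁴)/(8·93.0³·4) = 53.056 N/mm
Parallel: k_eq = 53.056 + 14 = 67.056 N/mm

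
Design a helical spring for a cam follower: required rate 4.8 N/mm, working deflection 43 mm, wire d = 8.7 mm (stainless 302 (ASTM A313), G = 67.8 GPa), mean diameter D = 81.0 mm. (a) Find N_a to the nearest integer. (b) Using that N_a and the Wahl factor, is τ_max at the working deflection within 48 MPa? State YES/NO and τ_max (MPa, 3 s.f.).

N_a = Gd⁴/(8D³k) = (67.8×10³)(8.7⁴)/(8·81.0³·4.8) = 19.03 → N_a = 19
Actual rate k = Gd⁴/(8D³·19) = 4.8085 N/mm
Working load F = kδ = 4.8085·43 = 206.76 N
C = 81.0/8.7 = 9.3103; K_W = (4C−1)/(4C−4)+0.615/C = 1.1563
τ_max = K_W·8FD/(πd³) = 1.1563·64.766 = 74.889 MPa
τ_max > 48 MPa → exceeds allowable

(a) 19 coils; (b) NO, τ_max = 74.9 MPa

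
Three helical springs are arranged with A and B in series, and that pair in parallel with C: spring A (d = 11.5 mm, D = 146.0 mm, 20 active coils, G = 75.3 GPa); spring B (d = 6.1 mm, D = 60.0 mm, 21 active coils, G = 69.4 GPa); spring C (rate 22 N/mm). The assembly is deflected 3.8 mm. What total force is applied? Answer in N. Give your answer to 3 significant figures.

k_A = Gd⁴/(8D³N_a) = (75.3×10³)(11.5⁴)/(8·146.0³·20) = 2.6449 N/mm
k_B = Gd⁴/(8D³N_a) = (69.4×10³)(6.1⁴)/(8·60.0³·21) = 2.648 N/mm
Springs A,B series: k_AB = 1/(1/2.6449+1/2.648) = 1.3232 N/mm; parallel with C: k_eq = 1.3232+22 = 23.323 N/mm
F = k_eq·δ = 23.323·3.8 = 88.628 N

88.6 N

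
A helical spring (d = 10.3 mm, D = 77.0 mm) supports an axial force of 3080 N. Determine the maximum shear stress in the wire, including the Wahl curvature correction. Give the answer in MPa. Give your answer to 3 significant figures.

662 MPa

Spring index C = D/d = 77.0/10.3 = 7.4757
K_W = (4C−1)/(4C−4) + 0.615/C = 28.903/25.903 + 0.0823 = 1.1981
τ₀ = 8FD/(πd³) = 8·3080·77.0/(π·10.3³) = 1.89728e+06/3432.9 = 552.68 MPa
τ_max = K·τ₀ = 1.1981 × 552.68 = 662.15 MPa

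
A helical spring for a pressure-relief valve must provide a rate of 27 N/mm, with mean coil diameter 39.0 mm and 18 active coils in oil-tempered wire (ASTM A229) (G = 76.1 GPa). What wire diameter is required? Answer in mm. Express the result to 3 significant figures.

7.42 mm

d = (8D³N_a·k / G)^(1/4) = (8·39.0³·18·27 / (76.1×10³))^0.25
  = (3030.6)^0.25 = 7.4197 mm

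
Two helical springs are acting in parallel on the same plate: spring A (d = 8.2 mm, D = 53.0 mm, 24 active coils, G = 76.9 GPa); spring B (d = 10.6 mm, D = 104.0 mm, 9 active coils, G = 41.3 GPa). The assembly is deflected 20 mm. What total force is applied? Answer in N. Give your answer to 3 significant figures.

k_A = Gd⁴/(8D³N_a) = (76.9×10³)(8.2⁴)/(8·53.0³·24) = 12.163 N/mm
k_B = Gd⁴/(8D³N_a) = (41.3×10³)(10.6⁴)/(8·104.0³·9) = 6.4379 N/mm
Parallel: k_eq = 12.163 + 6.4379 = 18.601 N/mm
F = k_eq·δ = 18.601·20 = 372.02 N

372 N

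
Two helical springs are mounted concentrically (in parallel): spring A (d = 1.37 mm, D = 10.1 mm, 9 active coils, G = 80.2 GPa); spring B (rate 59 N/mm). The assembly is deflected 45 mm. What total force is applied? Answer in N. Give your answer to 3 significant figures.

2830 N

k_A = Gd⁴/(8D³N_a) = (80.2×10³)(1.37⁴)/(8·10.1³·9) = 3.8086 N/mm
Parallel: k_eq = 3.8086 + 59 = 62.809 N/mm
F = k_eq·δ = 62.809·45 = 2826.4 N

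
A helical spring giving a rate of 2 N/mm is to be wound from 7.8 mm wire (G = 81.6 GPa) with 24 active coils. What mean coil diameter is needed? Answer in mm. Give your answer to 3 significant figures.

D = (Gd⁴/(8N_a·k))^(1/3) = (81.6×10³·7.8⁴/(8·24·2))^(1/3)
  = (786570)^(1/3) = 92.3094 mm

92.3 mm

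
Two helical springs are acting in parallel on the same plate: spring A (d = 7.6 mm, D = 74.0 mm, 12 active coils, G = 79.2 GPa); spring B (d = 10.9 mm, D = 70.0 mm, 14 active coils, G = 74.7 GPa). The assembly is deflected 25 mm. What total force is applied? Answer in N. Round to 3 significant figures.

k_A = Gd⁴/(8D³N_a) = (79.2×10³)(7.6⁴)/(8·74.0³·12) = 6.7922 N/mm
k_B = Gd⁴/(8D³N_a) = (74.7×10³)(10.9⁴)/(8·70.0³·14) = 27.448 N/mm
Parallel: k_eq = 6.7922 + 27.448 = 34.24 N/mm
F = k_eq·δ = 34.24·25 = 856.01 N

856 N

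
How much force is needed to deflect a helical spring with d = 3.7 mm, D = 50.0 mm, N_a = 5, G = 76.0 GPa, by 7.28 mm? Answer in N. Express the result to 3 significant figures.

k = Gd⁴/(8D³N_a) = (76.0×10³)(3.7⁴)/(8·50.0³·5) = 2.8487 N/mm
F = k·δ = 2.8487 × 7.28 = 20.739 N

20.7 N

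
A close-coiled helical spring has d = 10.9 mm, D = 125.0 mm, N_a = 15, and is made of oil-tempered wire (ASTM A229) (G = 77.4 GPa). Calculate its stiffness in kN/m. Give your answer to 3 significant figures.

k = Gd⁴/(8D³N_a) = (77.4×10³ × 10.9⁴) / (8 × 125.0³ × 15)
  = 1.09256e+09 / 2.34375e+08 = 4.6616 N/mm

4.66 kN/m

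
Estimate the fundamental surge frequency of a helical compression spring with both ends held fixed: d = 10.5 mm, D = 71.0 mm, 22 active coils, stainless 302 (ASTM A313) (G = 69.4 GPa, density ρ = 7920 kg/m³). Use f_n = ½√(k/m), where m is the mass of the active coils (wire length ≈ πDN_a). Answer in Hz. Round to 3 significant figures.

31.5 Hz

k = Gd⁴/(8D³N_a) = (69.4×10³)(10.5⁴)/(8·71.0³·22) = 13.391 N/mm = 13391 N/m
Wire length L = πDN_a = π·71.0·22 = 4907.2 mm
m = ρ·(πd²/4)·L = 7920 × 86.59×10⁻⁶ m² × 4.9072 m = 3.3653 kg
f_n = ½√(k/m) = 0.5·√(13391/3.3653) = 0.5·√(3979.3) = 31.541 Hz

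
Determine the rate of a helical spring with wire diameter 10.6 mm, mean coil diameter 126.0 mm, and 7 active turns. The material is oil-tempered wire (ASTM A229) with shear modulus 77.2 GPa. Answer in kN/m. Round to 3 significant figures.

k = Gd⁴/(8D³N_a) = (77.2×10³ × 10.6⁴) / (8 × 126.0³ × 7)
  = 9.74632e+08 / 1.12021e+08 = 8.7004 N/mm

8.70 kN/m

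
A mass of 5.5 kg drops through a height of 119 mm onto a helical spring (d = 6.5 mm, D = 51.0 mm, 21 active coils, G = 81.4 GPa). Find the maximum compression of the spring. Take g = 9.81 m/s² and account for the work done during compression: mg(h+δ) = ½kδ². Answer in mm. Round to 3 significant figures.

k = Gd⁴/(8D³N_a) = (81.4×10³)(6.5⁴)/(8·51.0³·21) = 6.5202 N/mm
W = mg = 5.5 × 9.81 = 53.955 N
½kδ² − Wδ − Wh = 0 → δ = (W + √(W² + 2kWh))/k
δ = (53.955 + √(2911.1 + 83727.2))/6.5202 = (53.955 + 294.34)/6.5202 = 53.419 mm

53.4 mm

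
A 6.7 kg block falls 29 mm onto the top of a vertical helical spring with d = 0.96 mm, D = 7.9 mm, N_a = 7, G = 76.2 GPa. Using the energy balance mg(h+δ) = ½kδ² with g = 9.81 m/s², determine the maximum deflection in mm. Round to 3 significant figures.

k = Gd⁴/(8D³N_a) = (76.2×10³)(0.96⁴)/(8·7.9³·7) = 2.3441 N/mm
W = mg = 6.7 × 9.81 = 65.727 N
½kδ² − Wδ − Wh = 0 → δ = (W + √(W² + 2kWh))/k
δ = (65.727 + √(4320 + 8935.98))/2.3441 = (65.727 + 115.13)/2.3441 = 77.157 mm

77.2 mm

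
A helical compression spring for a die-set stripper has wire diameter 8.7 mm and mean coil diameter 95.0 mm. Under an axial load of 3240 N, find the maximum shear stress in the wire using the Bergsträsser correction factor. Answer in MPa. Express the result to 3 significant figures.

Spring index C = D/d = 95.0/8.7 = 10.9195
K_B = (4C+2)/(4C−3) = 45.678/40.678 = 1.1229
τ₀ = 8FD/(πd³) = 8·3240·95.0/(π·8.7³) = 2.4624e+06/2068.7 = 1190.3 MPa
τ_max = K·τ₀ = 1.1229 × 1190.3 = 1336.6 MPa

1340 MPa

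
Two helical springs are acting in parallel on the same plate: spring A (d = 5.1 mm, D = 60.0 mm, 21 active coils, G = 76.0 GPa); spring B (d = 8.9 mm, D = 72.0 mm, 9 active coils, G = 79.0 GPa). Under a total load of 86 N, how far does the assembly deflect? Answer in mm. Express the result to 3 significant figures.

k_A = Gd⁴/(8D³N_a) = (76.0×10³)(5.1⁴)/(8·60.0³·21) = 1.4169 N/mm
k_B = Gd⁴/(8D³N_a) = (79.0×10³)(8.9⁴)/(8·72.0³·9) = 18.444 N/mm
Parallel: k_eq = 1.4169 + 18.444 = 19.861 N/mm
δ = F/k_eq = 86/19.861 = 4.3301 mm

4.33 mm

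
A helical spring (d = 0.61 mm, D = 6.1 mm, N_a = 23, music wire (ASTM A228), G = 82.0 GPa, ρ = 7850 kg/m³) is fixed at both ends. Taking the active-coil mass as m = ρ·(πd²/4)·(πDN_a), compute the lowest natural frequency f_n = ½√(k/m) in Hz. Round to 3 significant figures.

259 Hz

k = Gd⁴/(8D³N_a) = (82.0×10³)(0.61⁴)/(8·6.1³·23) = 0.27185 N/mm = 271.85 N/m
Wire length L = πDN_a = π·6.1·23 = 440.77 mm
m = ρ·(πd²/4)·L = 7850 × 0.29225×10⁻⁶ m² × 0.44077 m = 0.0010112 kg
f_n = ½√(k/m) = 0.5·√(271.85/0.0010112) = 0.5·√(2.6884e+05) = 259.25 Hz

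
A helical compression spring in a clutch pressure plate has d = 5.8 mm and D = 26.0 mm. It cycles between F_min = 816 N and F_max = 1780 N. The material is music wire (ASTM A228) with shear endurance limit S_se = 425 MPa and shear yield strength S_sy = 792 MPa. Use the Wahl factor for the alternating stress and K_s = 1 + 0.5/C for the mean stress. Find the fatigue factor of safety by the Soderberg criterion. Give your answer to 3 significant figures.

C = D/d = 26.0/5.8 = 4.4828; K_W = (4C−1)/(4C−4)+0.615/C = 1.3525; K_s = 1+0.5/C = 1.1115
F_a = (F_max−F_min)/2 = 482 N; F_m = (F_max+F_min)/2 = 1298 N
τ_a = K_W·8F_aD/(πd³) = 1.3525 × 163.56 = 221.22 MPa
τ_m = K_s·8F_mD/(πd³) = 1.1115 × 440.46 = 489.59 MPa
Soderberg: 1/n_f = τ_a/S_se + τ_m/S_sy = 221.22/425 + 489.59/792 = 0.52052 + 0.61816 = 1.1387
n_f = 1/1.1387 = 0.8782

0.878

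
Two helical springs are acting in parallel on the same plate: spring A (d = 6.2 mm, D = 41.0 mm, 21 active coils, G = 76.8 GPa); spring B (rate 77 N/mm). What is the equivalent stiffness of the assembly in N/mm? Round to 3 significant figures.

k_A = Gd⁴/(8D³N_a) = (76.8×10³)(6.2⁴)/(8·41.0³·21) = 9.8009 N/mm
Parallel: k_eq = 9.8009 + 77 = 86.801 N/mm

86.8 N/mm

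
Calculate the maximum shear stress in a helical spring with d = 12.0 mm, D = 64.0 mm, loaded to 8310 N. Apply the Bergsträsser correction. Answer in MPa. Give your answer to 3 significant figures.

Spring index C = D/d = 64.0/12.0 = 5.3333
K_B = (4C+2)/(4C−3) = 23.333/18.333 = 1.2727
τ₀ = 8FD/(πd³) = 8·8310·64.0/(π·12.0³) = 4.25472e+06/5428.7 = 783.75 MPa
τ_max = K·τ₀ = 1.2727 × 783.75 = 997.5 MPa

997 MPa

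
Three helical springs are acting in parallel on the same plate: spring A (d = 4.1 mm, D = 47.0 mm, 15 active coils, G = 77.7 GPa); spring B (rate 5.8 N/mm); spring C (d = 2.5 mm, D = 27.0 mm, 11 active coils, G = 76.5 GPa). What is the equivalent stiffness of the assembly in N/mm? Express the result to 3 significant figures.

9.29 N/mm

k_A = Gd⁴/(8D³N_a) = (77.7×10³)(4.1⁴)/(8·47.0³·15) = 1.7623 N/mm
k_C = Gd⁴/(8D³N_a) = (76.5×10³)(2.5⁴)/(8·27.0³·11) = 1.7252 N/mm
Parallel: k_eq = 1.7623 + 5.8 + 1.7252 = 9.2875 N/mm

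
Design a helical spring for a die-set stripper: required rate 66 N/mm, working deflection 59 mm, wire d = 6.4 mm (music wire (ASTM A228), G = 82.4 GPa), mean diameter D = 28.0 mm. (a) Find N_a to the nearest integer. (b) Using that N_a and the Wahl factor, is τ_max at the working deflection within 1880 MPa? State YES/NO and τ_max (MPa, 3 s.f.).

(a) 12 coils; (b) YES, τ_max = 1430 MPa

N_a = Gd⁴/(8D³k) = (82.4×10³)(6.4⁴)/(8·28.0³·66) = 11.93 → N_a = 12
Actual rate k = Gd⁴/(8D³·12) = 65.6 N/mm
Working load F = kδ = 65.6·59 = 3870.4 N
C = 28.0/6.4 = 4.3750; K_W = (4C−1)/(4C−4)+0.615/C = 1.3628
τ_max = K_W·8FD/(πd³) = 1.3628·1052.7 = 1434.6 MPa
τ_max ≤ 1880 MPa → acceptable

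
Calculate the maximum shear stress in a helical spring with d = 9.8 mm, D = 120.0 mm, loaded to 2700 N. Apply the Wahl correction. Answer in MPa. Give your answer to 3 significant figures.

979 MPa

Spring index C = D/d = 120.0/9.8 = 12.2449
K_W = (4C−1)/(4C−4) + 0.615/C = 47.980/44.980 + 0.0502 = 1.1169
τ₀ = 8FD/(πd³) = 8·2700·120.0/(π·9.8³) = 2.592e+06/2956.8 = 876.61 MPa
τ_max = K·τ₀ = 1.1169 × 876.61 = 979.11 MPa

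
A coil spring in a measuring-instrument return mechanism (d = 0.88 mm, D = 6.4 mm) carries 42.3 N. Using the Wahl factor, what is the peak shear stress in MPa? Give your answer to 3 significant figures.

1220 MPa

Spring index C = D/d = 6.4/0.88 = 7.2727
K_W = (4C−1)/(4C−4) + 0.615/C = 28.091/25.091 + 0.0846 = 1.2041
τ₀ = 8FD/(πd³) = 8·42.3·6.4/(π·0.88³) = 2165.76/2.1409 = 1011.6 MPa
τ_max = K·τ₀ = 1.2041 × 1011.6 = 1218.1 MPa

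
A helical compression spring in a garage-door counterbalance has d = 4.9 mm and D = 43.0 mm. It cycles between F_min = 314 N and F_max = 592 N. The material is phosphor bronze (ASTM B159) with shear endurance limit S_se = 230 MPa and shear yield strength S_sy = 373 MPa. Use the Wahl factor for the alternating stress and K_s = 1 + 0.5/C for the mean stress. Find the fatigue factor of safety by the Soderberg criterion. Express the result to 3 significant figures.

0.540

C = D/d = 43.0/4.9 = 8.7755; K_W = (4C−1)/(4C−4)+0.615/C = 1.1665; K_s = 1+0.5/C = 1.0570
F_a = (F_max−F_min)/2 = 139 N; F_m = (F_max+F_min)/2 = 453 N
τ_a = K_W·8F_aD/(πd³) = 1.1665 × 129.37 = 150.92 MPa
τ_m = K_s·8F_mD/(πd³) = 1.0570 × 421.62 = 445.64 MPa
Soderberg: 1/n_f = τ_a/S_se + τ_m/S_sy = 150.92/230 + 445.64/373 = 0.65615 + 1.19474 = 1.8509
n_f = 1/1.8509 = 0.5403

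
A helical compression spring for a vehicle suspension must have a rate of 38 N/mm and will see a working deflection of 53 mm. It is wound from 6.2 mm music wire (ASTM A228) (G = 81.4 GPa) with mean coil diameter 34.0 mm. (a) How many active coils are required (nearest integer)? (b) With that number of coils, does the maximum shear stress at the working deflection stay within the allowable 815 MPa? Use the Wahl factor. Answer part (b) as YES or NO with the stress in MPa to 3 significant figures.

N_a = Gd⁴/(8D³k) = (81.4×10³)(6.2⁴)/(8·34.0³·38) = 10.07 → N_a = 10
Actual rate k = Gd⁴/(8D³·10) = 38.253 N/mm
Working load F = kδ = 38.253·53 = 2027.4 N
C = 34.0/6.2 = 5.4839; K_W = (4C−1)/(4C−4)+0.615/C = 1.2794
τ_max = K_W·8FD/(πd³) = 1.2794·736.52 = 942.31 MPa
τ_max > 815 MPa → exceeds allowable

(a) 10 coils; (b) NO, τ_max = 942 MPa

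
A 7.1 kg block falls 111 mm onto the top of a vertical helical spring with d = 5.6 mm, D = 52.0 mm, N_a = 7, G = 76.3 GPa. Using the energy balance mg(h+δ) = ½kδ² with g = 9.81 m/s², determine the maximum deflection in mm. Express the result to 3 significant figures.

48.2 mm

k = Gd⁴/(8D³N_a) = (76.3×10³)(5.6⁴)/(8·52.0³·7) = 9.5297 N/mm
W = mg = 7.1 × 9.81 = 69.651 N
½kδ² − Wδ − Wh = 0 → δ = (W + √(W² + 2kWh))/k
δ = (69.651 + √(4851.3 + 147353))/9.5297 = (69.651 + 390.13)/9.5297 = 48.248 mm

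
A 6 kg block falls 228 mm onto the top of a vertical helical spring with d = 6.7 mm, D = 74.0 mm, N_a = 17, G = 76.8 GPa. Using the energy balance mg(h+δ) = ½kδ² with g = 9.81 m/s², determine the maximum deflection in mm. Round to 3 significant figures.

k = Gd⁴/(8D³N_a) = (76.8×10³)(6.7⁴)/(8·74.0³·17) = 2.8082 N/mm
W = mg = 6 × 9.81 = 58.86 N
½kδ² − Wδ − Wh = 0 → δ = (W + √(W² + 2kWh))/k
δ = (58.86 + √(3464.5 + 75372.2))/2.8082 = (58.86 + 280.78)/2.8082 = 120.95 mm

121 mm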